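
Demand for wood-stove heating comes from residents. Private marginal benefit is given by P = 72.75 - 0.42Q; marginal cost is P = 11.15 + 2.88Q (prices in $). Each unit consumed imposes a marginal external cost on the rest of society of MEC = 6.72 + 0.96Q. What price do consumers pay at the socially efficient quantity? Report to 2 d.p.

P = $67.34

Social marginal benefit = demand − MEC = 66.03 - 1.38Q.
Set SMB = MC: 66.03 - 1.38Q = 11.15 + 2.88Q → Q* = 12.8826.
Consumer price on the demand curve at Q*: 72.75 − 0.42×12.8826 = 67.3393.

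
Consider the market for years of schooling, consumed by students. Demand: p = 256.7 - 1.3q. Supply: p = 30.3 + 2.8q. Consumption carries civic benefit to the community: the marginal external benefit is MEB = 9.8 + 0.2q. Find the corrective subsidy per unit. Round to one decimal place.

Social marginal benefit = demand + MEB = 266.5 - 1.1q.
Set SMB = MC: 266.5 - 1.1q = 30.3 + 2.8q → q* = 60.5641.
The Pigouvian subsidy equals MEB at q*: 9.8 + 0.2×60.5641 = 21.9128.

subsidy = 21.9 per unit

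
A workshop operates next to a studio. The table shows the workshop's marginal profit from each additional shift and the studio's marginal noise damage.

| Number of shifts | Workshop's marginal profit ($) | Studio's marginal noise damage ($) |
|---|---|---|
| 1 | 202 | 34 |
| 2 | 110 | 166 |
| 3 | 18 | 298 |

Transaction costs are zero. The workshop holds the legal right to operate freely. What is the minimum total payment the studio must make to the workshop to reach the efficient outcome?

Left alone the workshop would choose level 3 (marginal profit stays positive).
Efficient level: k* = 1 (marginal profit ≥ marginal noise damage through 1).
The studio must at least cover the workshop's forgone profit from cutting 3→1: 110 + 18 = 128.

$128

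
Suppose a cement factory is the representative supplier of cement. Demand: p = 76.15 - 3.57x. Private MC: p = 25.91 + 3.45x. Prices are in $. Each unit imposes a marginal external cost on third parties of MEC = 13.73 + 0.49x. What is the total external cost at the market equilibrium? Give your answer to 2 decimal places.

Market equilibrium (private): 25.91 + 3.45x = 76.15 - 3.57x → x_m = 7.1567.
Total external cost = ∫₀^{x_m} (13.73 + 0.49x) dx = 13.73×7.1567 + ½×0.49×7.1567² = 110.8100.

$110.81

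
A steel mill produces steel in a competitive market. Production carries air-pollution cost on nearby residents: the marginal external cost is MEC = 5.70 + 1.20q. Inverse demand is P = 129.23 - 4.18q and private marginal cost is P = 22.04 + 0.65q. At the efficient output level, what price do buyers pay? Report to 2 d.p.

P = 58.88

Social marginal cost = private MC + MEC = 27.74 + 1.85q.
Set SMC = demand: 27.74 + 1.85q = 129.23 - 4.18q → q* = 16.8308.
Consumer price on the demand curve at q*: 129.23 − 4.18×16.8308 = 58.8773.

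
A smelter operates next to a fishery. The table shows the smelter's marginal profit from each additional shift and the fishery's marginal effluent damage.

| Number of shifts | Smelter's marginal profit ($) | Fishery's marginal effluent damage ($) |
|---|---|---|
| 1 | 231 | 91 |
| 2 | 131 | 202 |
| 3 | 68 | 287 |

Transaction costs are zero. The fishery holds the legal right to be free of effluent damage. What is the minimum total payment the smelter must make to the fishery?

$91

Efficient level: marginal profit ≥ marginal effluent damage through level 1, so k* = 1.
With the fishery holding the right, the smelter must at least compensate total damage at k*: 91 = 91.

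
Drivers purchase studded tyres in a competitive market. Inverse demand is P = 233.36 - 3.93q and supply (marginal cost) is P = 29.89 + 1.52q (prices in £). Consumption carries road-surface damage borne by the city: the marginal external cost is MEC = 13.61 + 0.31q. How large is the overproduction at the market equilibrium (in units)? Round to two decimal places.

4.37 units

Market equilibrium (private): 29.89 + 1.52q = 233.36 - 3.93q → q_m = 37.3339.
Social marginal benefit = demand − MEC = 219.75 - 4.24q.
Set SMB = MC: 219.75 - 4.24q = 29.89 + 1.52q → q* = 32.9618.
Gap = |37.3339 − 32.9618| = 4.3721.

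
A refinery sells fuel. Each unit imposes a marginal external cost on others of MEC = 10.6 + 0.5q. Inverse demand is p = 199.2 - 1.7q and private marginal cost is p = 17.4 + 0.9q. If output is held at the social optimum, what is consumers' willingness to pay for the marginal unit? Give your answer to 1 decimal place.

Social marginal cost = private MC + MEC = 28.0 + 1.4q.
Set SMC = demand: 28.0 + 1.4q = 199.2 - 1.7q → q* = 55.2258.
Consumer price on the demand curve at q*: 199.2 − 1.7×55.2258 = 105.3161.

P = 105.3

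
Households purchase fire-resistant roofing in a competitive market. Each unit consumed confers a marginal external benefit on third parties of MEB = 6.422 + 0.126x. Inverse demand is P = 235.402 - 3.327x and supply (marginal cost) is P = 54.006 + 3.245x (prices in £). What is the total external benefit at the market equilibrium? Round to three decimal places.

£225.251

Market equilibrium (private): 54.006 + 3.245x = 235.402 - 3.327x → x_m = 27.6013.
Total external benefit = ∫₀^{x_m} (6.422 + 0.126x) dx = 6.422×27.6013 + ½×0.126×27.6013² = 225.2509.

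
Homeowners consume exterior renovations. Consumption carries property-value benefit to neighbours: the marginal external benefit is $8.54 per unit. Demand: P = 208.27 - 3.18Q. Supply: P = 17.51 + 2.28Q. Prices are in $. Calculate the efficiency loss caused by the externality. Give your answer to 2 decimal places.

Market equilibrium (private): 17.51 + 2.28Q = 208.27 - 3.18Q → Q_m = 34.9377.
Social marginal benefit = demand + MEB = 216.81 - 3.18Q.
Set SMB = MC: 216.81 - 3.18Q = 17.51 + 2.28Q → Q* = 36.5018.
The loss is the area between SMB and MC from Q* to Q_m; with linear curves that's a triangle of height MEB(Q_m).
DWL = ½ × 1.5641 × 8.5400 = 6.6787.

DWL = $6.68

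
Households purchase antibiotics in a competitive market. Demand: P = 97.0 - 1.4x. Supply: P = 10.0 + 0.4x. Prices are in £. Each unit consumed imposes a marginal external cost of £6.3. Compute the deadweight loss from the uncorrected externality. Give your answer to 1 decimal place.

Market equilibrium (private): 10.0 + 0.4x = 97.0 - 1.4x → x_m = 48.3333.
Social marginal benefit = demand − MEC = 90.7 - 1.4x.
Set SMB = MC: 90.7 - 1.4x = 10.0 + 0.4x → x* = 44.8333.
Height of the DWL triangle at x_m is MC(x_m) − SMB(x_m) = MEC(x_m) = 6.3000.
DWL = ½ × 3.5000 × 6.3000 = 11.0250.

DWL = £11.0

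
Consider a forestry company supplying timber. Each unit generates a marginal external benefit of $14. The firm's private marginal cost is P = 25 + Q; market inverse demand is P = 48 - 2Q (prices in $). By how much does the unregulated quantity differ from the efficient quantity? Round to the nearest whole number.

Market equilibrium (private): 25 + Q = 48 - 2Q → Q_m = 7.6667.
Social marginal cost = private MC − MEB = 11 + Q.
Set SMC = demand: 11 + Q = 48 - 2Q → Q* = 12.3333.
Gap = |7.6667 − 12.3333| = 4.6666.

5 units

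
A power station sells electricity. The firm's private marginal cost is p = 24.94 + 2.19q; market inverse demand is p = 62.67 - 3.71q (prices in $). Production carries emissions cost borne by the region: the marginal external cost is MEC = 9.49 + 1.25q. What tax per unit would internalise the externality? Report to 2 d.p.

tax = $14.43 per unit

Social marginal cost = private MC + MEC = 34.43 + 3.44q.
Set SMC = demand: 34.43 + 3.44q = 62.67 - 3.71q → q* = 3.9497.
The Pigouvian tax equals MEC at q*: 9.49 + 1.25×3.9497 = 14.4271.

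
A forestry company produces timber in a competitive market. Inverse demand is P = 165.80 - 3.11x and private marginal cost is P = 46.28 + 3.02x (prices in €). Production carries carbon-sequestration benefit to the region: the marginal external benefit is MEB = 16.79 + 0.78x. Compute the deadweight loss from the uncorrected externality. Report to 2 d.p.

Market equilibrium (private): 46.28 + 3.02x = 165.80 - 3.11x → x_m = 19.4976.
Social marginal cost = private MC − MEB = 29.49 + 2.24x.
Set SMC = demand: 29.49 + 2.24x = 165.80 - 3.11x → x* = 25.4785.
The welfare-loss triangle has base |x_m − x*| and height MEB(x_m) (the vertical gap between SMC and demand is zero at x* and MEB at x_m).
DWL = ½ × 5.9809 × 31.9981 = 95.6887.

DWL = €95.69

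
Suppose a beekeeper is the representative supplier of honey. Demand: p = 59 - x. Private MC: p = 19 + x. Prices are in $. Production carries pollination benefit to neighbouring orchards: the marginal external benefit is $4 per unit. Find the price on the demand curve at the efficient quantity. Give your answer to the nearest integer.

P = $37

Social marginal cost = private MC − MEB = 15 + x.
Set SMC = demand: 15 + x = 59 - x → x* = 22.0000.
Consumer price on the demand curve at x*: 59 − 1×22.0000 = 37.0000.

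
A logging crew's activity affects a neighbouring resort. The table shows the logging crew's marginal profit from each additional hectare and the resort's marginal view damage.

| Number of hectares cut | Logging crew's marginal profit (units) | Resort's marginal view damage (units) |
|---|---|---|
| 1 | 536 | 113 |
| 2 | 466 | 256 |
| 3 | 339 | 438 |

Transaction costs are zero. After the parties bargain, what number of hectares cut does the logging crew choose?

Bargaining reaches the level where marginal profit last exceeds marginal view damage.
That holds through level 2 (466 ≥ 256) but not at 3 (339 < 438).

2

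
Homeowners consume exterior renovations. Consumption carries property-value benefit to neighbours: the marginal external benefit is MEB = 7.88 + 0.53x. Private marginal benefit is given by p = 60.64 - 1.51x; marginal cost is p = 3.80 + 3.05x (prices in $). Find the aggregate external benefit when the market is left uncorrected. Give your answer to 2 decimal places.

Market equilibrium (private): 3.80 + 3.05x = 60.64 - 1.51x → x_m = 12.4649.
Total external benefit = ∫₀^{x_m} (7.88 + 0.53x) dx = 7.88×12.4649 + ½×0.53×12.4649² = 139.3975.

$139.40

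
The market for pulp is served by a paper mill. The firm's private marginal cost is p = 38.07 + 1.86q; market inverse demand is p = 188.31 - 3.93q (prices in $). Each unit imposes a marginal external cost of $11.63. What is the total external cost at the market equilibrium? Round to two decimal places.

Market equilibrium (private): 38.07 + 1.86q = 188.31 - 3.93q → q_m = 25.9482.
Total external cost = MEC × q_m = 11.63 × 25.9482 = 301.7776.

$301.78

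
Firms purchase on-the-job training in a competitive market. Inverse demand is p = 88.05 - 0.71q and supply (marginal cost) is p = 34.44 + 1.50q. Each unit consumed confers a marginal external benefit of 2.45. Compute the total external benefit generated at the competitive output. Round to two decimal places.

Market equilibrium (private): 34.44 + 1.50q = 88.05 - 0.71q → q_m = 24.2579.
Total external benefit = MEB × q_m = 2.45 × 24.2579 = 59.4319.

59.43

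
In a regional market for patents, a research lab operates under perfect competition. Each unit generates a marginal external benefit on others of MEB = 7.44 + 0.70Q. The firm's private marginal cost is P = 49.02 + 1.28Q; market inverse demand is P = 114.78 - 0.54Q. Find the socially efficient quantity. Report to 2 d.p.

Social marginal cost = private MC − MEB = 41.58 + 0.58Q.
Set SMC = demand: 41.58 + 0.58Q = 114.78 - 0.54Q → Q* = 65.3571.

Q* = 65.36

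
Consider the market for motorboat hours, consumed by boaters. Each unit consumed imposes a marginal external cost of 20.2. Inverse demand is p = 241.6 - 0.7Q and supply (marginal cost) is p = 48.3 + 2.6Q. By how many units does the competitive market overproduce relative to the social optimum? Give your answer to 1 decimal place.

Market equilibrium (private): 48.3 + 2.6Q = 241.6 - 0.7Q → Q_m = 58.5758.
Social marginal benefit = demand − MEC = 221.4 - 0.7Q.
Set SMB = MC: 221.4 - 0.7Q = 48.3 + 2.6Q → Q* = 52.4545.
Gap = |58.5758 − 52.4545| = 6.1213.

6.1 units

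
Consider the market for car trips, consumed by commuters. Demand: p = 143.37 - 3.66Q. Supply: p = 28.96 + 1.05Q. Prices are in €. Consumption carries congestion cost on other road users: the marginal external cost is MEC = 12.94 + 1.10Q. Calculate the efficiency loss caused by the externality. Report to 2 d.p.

DWL = €135.36

Market equilibrium (private): 28.96 + 1.05Q = 143.37 - 3.66Q → Q_m = 24.2909.
Social marginal benefit = demand − MEC = 130.43 - 4.76Q.
Set SMB = MC: 130.43 - 4.76Q = 28.96 + 1.05Q → Q* = 17.4647.
Between Q* and Q_m the wedge MC − SMB runs linearly from 0 to MEC(Q_m), so the loss is a triangle.
DWL = ½ × 6.8262 × 39.6600 = 135.3635.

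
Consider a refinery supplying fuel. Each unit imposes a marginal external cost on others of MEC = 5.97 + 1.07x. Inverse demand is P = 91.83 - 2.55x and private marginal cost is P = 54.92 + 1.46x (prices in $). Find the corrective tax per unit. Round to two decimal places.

Social marginal cost = private MC + MEC = 60.89 + 2.53x.
Set SMC = demand: 60.89 + 2.53x = 91.83 - 2.55x → x* = 6.0906.
The Pigouvian tax equals MEC at x*: 5.97 + 1.07×6.0906 = 12.4869.

tax = $12.49 per unit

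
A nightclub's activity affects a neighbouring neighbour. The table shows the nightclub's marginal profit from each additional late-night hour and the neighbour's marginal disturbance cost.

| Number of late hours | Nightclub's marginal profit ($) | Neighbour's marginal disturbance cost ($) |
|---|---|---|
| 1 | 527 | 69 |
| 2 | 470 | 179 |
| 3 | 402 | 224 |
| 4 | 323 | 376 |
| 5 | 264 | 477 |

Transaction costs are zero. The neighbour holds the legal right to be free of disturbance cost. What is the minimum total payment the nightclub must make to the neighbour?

$472

Efficient level: marginal profit ≥ marginal disturbance cost through level 3, so k* = 3.
With the neighbour holding the right, the nightclub must at least compensate total damage at k*: 69 + 179 + 224 = 472.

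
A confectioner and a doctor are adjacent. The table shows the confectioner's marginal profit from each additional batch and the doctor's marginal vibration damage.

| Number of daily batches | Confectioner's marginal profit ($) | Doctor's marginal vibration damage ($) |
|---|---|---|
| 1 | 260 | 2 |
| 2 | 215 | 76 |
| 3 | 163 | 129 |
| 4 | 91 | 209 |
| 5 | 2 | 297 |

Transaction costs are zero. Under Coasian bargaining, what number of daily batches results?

Bargaining reaches the level where marginal profit last exceeds marginal vibration damage.
That holds through level 3 (163 ≥ 129) but not at 4 (91 < 209).

3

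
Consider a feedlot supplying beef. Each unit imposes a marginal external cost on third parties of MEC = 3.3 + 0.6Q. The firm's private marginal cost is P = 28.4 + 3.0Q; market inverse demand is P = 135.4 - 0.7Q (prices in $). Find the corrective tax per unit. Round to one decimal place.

Social marginal cost = private MC + MEC = 31.7 + 3.6Q.
Set SMC = demand: 31.7 + 3.6Q = 135.4 - 0.7Q → Q* = 24.1163.
The Pigouvian tax equals MEC at Q*: 3.3 + 0.6×24.1163 = 17.7698.

tax = $17.8 per unit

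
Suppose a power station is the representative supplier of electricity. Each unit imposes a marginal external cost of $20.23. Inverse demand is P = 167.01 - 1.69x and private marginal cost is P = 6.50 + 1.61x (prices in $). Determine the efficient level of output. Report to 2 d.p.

Social marginal cost = private MC + MEC = 26.73 + 1.61x.
Set SMC = demand: 26.73 + 1.61x = 167.01 - 1.69x → x* = 42.5091.

x* = 42.51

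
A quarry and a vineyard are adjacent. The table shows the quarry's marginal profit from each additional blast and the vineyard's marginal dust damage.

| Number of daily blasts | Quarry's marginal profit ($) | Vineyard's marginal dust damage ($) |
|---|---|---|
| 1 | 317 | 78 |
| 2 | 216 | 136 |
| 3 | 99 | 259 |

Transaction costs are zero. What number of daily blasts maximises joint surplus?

Bargaining reaches the level where marginal profit last exceeds marginal dust damage.
That holds through level 2 (216 ≥ 136) but not at 3 (99 < 259).

2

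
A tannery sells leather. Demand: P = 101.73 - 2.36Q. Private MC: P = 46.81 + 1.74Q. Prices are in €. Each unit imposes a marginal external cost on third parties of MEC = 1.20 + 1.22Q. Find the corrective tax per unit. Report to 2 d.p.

tax = €13.52 per unit

Social marginal cost = private MC + MEC = 48.01 + 2.96Q.
Set SMC = demand: 48.01 + 2.96Q = 101.73 - 2.36Q → Q* = 10.0977.
The Pigouvian tax equals MEC at Q*: 1.20 + 1.22×10.0977 = 13.5192.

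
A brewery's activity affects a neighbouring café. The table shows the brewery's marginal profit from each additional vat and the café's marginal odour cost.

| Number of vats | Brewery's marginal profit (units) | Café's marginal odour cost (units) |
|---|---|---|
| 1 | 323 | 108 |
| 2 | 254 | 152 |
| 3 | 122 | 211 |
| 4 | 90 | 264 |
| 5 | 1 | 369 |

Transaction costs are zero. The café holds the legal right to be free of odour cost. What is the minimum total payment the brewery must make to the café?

Efficient level: marginal profit ≥ marginal odour cost through level 2, so k* = 2.
With the café holding the right, the brewery must at least compensate total damage at k*: 108 + 152 = 260.

260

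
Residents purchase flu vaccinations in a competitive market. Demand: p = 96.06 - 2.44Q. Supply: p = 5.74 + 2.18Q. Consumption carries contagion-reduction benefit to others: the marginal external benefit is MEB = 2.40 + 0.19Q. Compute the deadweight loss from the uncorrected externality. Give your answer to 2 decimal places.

Market equilibrium (private): 5.74 + 2.18Q = 96.06 - 2.44Q → Q_m = 19.5498.
Social marginal benefit = demand + MEB = 98.46 - 2.25Q.
Set SMB = MC: 98.46 - 2.25Q = 5.74 + 2.18Q → Q* = 20.9300.
The loss is the area between SMB and MC from Q* to Q_m; with linear curves that's a triangle of height MEB(Q_m).
DWL = ½ × 1.3802 × 6.1145 = 4.2196.

DWL = 4.22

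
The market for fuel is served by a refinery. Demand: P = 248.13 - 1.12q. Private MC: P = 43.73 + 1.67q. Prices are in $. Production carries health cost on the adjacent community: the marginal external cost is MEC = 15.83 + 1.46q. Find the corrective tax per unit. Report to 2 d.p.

tax = $80.61 per unit

Social marginal cost = private MC + MEC = 59.56 + 3.13q.
Set SMC = demand: 59.56 + 3.13q = 248.13 - 1.12q → q* = 44.3694.
The Pigouvian tax equals MEC at q*: 15.83 + 1.46×44.3694 = 80.6093.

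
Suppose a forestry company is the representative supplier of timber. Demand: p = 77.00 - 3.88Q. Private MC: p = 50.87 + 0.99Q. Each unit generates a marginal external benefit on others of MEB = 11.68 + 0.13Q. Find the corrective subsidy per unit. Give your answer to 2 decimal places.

Social marginal cost = private MC − MEB = 39.19 + 0.86Q.
Set SMC = demand: 39.19 + 0.86Q = 77.00 - 3.88Q → Q* = 7.9768.
The Pigouvian subsidy equals MEB at Q*: 11.68 + 0.13×7.9768 = 12.7170.

subsidy = 12.72 per unit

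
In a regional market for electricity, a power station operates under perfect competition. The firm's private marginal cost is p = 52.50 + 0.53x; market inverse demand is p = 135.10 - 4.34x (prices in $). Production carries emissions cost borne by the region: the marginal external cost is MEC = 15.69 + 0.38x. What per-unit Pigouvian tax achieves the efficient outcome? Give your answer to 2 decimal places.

tax = $20.53 per unit

Social marginal cost = private MC + MEC = 68.19 + 0.91x.
Set SMC = demand: 68.19 + 0.91x = 135.10 - 4.34x → x* = 12.7448.
The Pigouvian tax equals MEC at x*: 15.69 + 0.38×12.7448 = 20.5330.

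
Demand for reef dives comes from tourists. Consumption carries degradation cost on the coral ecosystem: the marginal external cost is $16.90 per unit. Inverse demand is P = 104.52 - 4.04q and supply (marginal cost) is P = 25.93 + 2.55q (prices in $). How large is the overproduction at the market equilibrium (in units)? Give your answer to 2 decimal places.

Market equilibrium (private): 25.93 + 2.55q = 104.52 - 4.04q → q_m = 11.9256.
Social marginal benefit = demand − MEC = 87.62 - 4.04q.
Set SMB = MC: 87.62 - 4.04q = 25.93 + 2.55q → q* = 9.3612.
Gap = |11.9256 − 9.3612| = 2.5644.

2.56 units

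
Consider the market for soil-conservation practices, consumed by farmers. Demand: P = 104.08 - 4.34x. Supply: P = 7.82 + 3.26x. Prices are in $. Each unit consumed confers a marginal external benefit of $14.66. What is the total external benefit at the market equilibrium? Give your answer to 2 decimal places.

Market equilibrium (private): 7.82 + 3.26x = 104.08 - 4.34x → x_m = 12.6658.
Total external benefit = MEB × x_m = 14.66 × 12.6658 = 185.6806.

$185.68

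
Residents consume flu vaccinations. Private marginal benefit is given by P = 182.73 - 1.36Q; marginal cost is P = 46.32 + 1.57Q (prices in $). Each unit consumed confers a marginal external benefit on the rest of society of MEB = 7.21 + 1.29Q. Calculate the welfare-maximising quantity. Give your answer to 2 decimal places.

Q* = 87.57

Social marginal benefit = demand + MEB = 189.94 - 0.07Q.
Set SMB = MC: 189.94 - 0.07Q = 46.32 + 1.57Q → Q* = 87.5732.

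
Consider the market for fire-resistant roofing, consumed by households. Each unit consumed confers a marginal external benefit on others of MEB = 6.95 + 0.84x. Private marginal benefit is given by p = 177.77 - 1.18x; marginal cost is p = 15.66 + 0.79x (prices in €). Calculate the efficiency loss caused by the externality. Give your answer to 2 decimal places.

Market equilibrium (private): 15.66 + 0.79x = 177.77 - 1.18x → x_m = 82.2893.
Social marginal benefit = demand + MEB = 184.72 - 0.34x.
Set SMB = MC: 184.72 - 0.34x = 15.66 + 0.79x → x* = 149.6106.
The welfare-loss triangle has base |x_m − x*| and height MEB(x_m) (the vertical gap between SMB and MC is zero at x* and MEB at x_m).
DWL = ½ × 67.3213 × 76.0730 = 2560.6666.

DWL = €2560.67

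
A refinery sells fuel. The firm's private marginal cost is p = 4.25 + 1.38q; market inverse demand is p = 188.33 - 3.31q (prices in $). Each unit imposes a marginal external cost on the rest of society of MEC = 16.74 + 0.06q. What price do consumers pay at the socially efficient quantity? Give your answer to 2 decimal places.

P = $71.72

Social marginal cost = private MC + MEC = 20.99 + 1.44q.
Set SMC = demand: 20.99 + 1.44q = 188.33 - 3.31q → q* = 35.2295.
Consumer price on the demand curve at q*: 188.33 − 3.31×35.2295 = 71.7204.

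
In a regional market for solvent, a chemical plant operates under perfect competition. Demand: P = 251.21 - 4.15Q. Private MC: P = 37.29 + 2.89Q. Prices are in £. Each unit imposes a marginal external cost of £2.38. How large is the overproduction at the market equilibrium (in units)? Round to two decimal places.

Market equilibrium (private): 37.29 + 2.89Q = 251.21 - 4.15Q → Q_m = 30.3864.
Social marginal cost = private MC + MEC = 39.67 + 2.89Q.
Set SMC = demand: 39.67 + 2.89Q = 251.21 - 4.15Q → Q* = 30.0483.
Gap = |30.3864 − 30.0483| = 0.3381.

0.34 units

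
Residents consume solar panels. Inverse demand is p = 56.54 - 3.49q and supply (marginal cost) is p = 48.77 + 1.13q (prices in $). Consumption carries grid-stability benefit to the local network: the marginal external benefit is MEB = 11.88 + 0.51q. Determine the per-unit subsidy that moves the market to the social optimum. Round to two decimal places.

Social marginal benefit = demand + MEB = 68.42 - 2.98q.
Set SMB = MC: 68.42 - 2.98q = 48.77 + 1.13q → q* = 4.7810.
The Pigouvian subsidy equals MEB at q*: 11.88 + 0.51×4.7810 = 14.3183.

subsidy = $14.32 per unit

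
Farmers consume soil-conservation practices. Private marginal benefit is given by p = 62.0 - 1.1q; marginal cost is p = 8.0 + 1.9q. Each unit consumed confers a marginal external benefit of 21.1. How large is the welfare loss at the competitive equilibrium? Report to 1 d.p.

Market equilibrium (private): 8.0 + 1.9q = 62.0 - 1.1q → q_m = 18.0000.
Social marginal benefit = demand + MEB = 83.1 - 1.1q.
Set SMB = MC: 83.1 - 1.1q = 8.0 + 1.9q → q* = 25.0333.
Height of the DWL triangle at q_m is SMB(q_m) − MC(q_m) = MEB(q_m) = 21.1000.
DWL = ½ × 7.0333 × 21.1000 = 74.2013.

DWL = 74.2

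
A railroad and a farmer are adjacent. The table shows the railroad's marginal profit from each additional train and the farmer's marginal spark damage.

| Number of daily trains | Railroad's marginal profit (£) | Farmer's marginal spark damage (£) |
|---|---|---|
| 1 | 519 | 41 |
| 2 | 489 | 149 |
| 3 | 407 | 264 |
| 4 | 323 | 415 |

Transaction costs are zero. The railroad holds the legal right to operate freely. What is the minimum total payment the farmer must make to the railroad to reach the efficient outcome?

Left alone the railroad would choose level 4 (marginal profit stays positive).
Efficient level: k* = 3 (marginal profit ≥ marginal spark damage through 3).
The farmer must at least cover the railroad's forgone profit from cutting 4→3: 323 = 323.

£323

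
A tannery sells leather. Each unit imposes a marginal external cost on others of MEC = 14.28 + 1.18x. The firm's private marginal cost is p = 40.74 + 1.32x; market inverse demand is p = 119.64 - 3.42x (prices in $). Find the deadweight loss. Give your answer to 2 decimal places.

DWL = $97.19

Market equilibrium (private): 40.74 + 1.32x = 119.64 - 3.42x → x_m = 16.6456.
Social marginal cost = private MC + MEC = 55.02 + 2.50x.
Set SMC = demand: 55.02 + 2.50x = 119.64 - 3.42x → x* = 10.9155.
Between x* and x_m the wedge SMC − demand runs linearly from 0 to MEC(x_m), so the loss is a triangle.
DWL = ½ × 5.7301 × 33.9218 = 97.1877.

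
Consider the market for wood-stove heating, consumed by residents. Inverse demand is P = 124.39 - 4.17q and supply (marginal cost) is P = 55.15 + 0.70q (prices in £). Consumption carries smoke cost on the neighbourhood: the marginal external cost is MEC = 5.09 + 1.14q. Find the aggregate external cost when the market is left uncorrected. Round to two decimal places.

Market equilibrium (private): 55.15 + 0.70q = 124.39 - 4.17q → q_m = 14.2177.
Total external cost = ∫₀^{q_m} (5.09 + 1.14q) dq = 5.09×14.2177 + ½×1.14×14.2177² = 187.5896.

£187.59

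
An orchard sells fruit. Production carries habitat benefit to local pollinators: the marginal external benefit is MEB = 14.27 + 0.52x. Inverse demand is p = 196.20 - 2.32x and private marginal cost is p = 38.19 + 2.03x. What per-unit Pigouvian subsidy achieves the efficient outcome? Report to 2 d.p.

Social marginal cost = private MC − MEB = 23.92 + 1.51x.
Set SMC = demand: 23.92 + 1.51x = 196.20 - 2.32x → x* = 44.9817.
The Pigouvian subsidy equals MEB at x*: 14.27 + 0.52×44.9817 = 37.6605.

subsidy = 37.66 per unit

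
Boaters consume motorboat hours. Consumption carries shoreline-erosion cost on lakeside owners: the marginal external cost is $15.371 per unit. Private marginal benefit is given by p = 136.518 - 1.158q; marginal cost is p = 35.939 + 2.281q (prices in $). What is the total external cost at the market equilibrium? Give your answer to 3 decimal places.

$449.549

Market equilibrium (private): 35.939 + 2.281q = 136.518 - 1.158q → q_m = 29.2466.
Total external cost = MEC × q_m = 15.371 × 29.2466 = 449.5495.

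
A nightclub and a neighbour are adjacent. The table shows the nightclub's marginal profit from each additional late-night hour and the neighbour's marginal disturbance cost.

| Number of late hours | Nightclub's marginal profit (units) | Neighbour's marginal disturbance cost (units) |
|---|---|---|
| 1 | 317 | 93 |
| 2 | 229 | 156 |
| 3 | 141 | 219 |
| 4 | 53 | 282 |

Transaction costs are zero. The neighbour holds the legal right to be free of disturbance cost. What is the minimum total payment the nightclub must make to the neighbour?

249

Efficient level: marginal profit ≥ marginal disturbance cost through level 2, so k* = 2.
With the neighbour holding the right, the nightclub must at least compensate total damage at k*: 93 + 156 = 249.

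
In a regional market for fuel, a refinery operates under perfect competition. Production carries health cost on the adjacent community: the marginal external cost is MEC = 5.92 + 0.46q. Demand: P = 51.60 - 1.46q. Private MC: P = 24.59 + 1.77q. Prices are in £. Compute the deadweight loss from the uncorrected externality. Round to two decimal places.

Market equilibrium (private): 24.59 + 1.77q = 51.60 - 1.46q → q_m = 8.3622.
Social marginal cost = private MC + MEC = 30.51 + 2.23q.
Set SMC = demand: 30.51 + 2.23q = 51.60 - 1.46q → q* = 5.7154.
Height of the DWL triangle at q_m is SMC(q_m) − demand(q_m) = MEC(q_m) = 9.7666.
DWL = ½ × 2.6468 × 9.7666 = 12.9251.

DWL = £12.93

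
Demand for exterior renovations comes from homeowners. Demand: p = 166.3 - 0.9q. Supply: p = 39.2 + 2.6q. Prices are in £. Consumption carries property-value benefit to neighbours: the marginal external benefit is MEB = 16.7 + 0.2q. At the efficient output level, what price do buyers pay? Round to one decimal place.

Social marginal benefit = demand + MEB = 183.0 - 0.7q.
Set SMB = MC: 183.0 - 0.7q = 39.2 + 2.6q → q* = 43.5758.
Consumer price on the demand curve at q*: 166.3 − 0.9×43.5758 = 127.0818.

P = £127.1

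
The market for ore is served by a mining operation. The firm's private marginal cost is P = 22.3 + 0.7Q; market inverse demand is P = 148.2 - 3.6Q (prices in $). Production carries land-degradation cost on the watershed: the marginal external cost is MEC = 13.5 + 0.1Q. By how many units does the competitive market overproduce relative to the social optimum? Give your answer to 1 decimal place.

Market equilibrium (private): 22.3 + 0.7Q = 148.2 - 3.6Q → Q_m = 29.2791.
Social marginal cost = private MC + MEC = 35.8 + 0.8Q.
Set SMC = demand: 35.8 + 0.8Q = 148.2 - 3.6Q → Q* = 25.5455.
Gap = |29.2791 − 25.5455| = 3.7336.

3.7 units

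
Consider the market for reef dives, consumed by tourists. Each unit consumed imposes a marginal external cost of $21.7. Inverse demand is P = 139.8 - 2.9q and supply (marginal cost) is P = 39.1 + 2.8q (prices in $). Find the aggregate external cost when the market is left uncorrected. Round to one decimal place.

$383.4

Market equilibrium (private): 39.1 + 2.8q = 139.8 - 2.9q → q_m = 17.6667.
Total external cost = MEC × q_m = 21.7 × 17.6667 = 383.3674.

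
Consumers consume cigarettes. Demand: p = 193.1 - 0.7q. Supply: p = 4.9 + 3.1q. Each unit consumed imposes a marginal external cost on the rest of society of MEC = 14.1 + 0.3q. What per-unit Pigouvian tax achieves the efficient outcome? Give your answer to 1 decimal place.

Social marginal benefit = demand − MEC = 179.0 - q.
Set SMB = MC: 179.0 - q = 4.9 + 3.1q → q* = 42.4634.
The Pigouvian tax equals MEC at q*: 14.1 + 0.3×42.4634 = 26.8390.

tax = 26.8 per unit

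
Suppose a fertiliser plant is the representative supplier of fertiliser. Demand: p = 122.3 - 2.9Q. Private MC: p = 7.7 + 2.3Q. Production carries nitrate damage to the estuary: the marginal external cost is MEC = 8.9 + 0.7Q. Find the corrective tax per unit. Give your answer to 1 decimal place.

Social marginal cost = private MC + MEC = 16.6 + 3.0Q.
Set SMC = demand: 16.6 + 3.0Q = 122.3 - 2.9Q → Q* = 17.9153.
The Pigouvian tax equals MEC at Q*: 8.9 + 0.7×17.9153 = 21.4407.

tax = 21.4 per unit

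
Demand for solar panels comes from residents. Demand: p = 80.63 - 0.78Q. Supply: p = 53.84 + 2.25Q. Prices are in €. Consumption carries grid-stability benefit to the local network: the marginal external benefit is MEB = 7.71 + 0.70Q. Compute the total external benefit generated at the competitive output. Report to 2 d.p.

€95.53

Market equilibrium (private): 53.84 + 2.25Q = 80.63 - 0.78Q → Q_m = 8.8416.
Total external benefit = ∫₀^{Q_m} (7.71 + 0.70Q) dQ = 7.71×8.8416 + ½×0.70×8.8416² = 95.5296.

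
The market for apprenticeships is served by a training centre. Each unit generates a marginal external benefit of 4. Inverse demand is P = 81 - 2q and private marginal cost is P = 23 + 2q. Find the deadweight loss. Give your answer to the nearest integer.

DWL = 2

Market equilibrium (private): 23 + 2q = 81 - 2q → q_m = 14.5000.
Social marginal cost = private MC − MEB = 19 + 2q.
Set SMC = demand: 19 + 2q = 81 - 2q → q* = 15.5000.
Height of the DWL triangle at q_m is demand(q_m) − SMC(q_m) = MEB(q_m) = 4.0000.
DWL = ½ × 1.0000 × 4.0000 = 2.0000.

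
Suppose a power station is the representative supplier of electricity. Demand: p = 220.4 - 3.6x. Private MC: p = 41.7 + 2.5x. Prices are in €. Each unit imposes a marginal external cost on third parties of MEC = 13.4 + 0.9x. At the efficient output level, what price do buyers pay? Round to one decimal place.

P = €135.4

Social marginal cost = private MC + MEC = 55.1 + 3.4x.
Set SMC = demand: 55.1 + 3.4x = 220.4 - 3.6x → x* = 23.6143.
Consumer price on the demand curve at x*: 220.4 − 3.6×23.6143 = 135.3885.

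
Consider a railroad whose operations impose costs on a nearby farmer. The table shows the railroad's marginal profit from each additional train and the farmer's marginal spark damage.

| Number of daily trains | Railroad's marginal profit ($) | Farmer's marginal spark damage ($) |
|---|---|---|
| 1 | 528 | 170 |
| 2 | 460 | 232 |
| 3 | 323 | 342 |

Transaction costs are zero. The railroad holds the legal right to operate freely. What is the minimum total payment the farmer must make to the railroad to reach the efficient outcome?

$323

Left alone the railroad would choose level 3 (marginal profit stays positive).
Efficient level: k* = 2 (marginal profit ≥ marginal spark damage through 2).
The farmer must at least cover the railroad's forgone profit from cutting 3→2: 323 = 323.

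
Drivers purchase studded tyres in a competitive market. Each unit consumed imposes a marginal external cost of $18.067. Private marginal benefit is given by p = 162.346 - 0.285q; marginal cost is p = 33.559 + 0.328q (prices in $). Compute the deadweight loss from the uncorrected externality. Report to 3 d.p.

Market equilibrium (private): 33.559 + 0.328q = 162.346 - 0.285q → q_m = 210.0930.
Social marginal benefit = demand − MEC = 144.279 - 0.285q.
Set SMB = MC: 144.279 - 0.285q = 33.559 + 0.328q → q* = 180.6199.
The loss is the area between SMB and MC from q* to q_m; with linear curves that's a triangle of height MEC(q_m).
DWL = ½ × 29.4731 × 18.0670 = 266.2452.

DWL = $266.245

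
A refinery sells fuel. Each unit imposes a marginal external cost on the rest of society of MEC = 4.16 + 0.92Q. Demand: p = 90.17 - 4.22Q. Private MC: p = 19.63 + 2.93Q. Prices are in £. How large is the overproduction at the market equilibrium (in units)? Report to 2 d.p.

1.64 units

Market equilibrium (private): 19.63 + 2.93Q = 90.17 - 4.22Q → Q_m = 9.8657.
Social marginal cost = private MC + MEC = 23.79 + 3.85Q.
Set SMC = demand: 23.79 + 3.85Q = 90.17 - 4.22Q → Q* = 8.2255.
Gap = |9.8657 − 8.2255| = 1.6402.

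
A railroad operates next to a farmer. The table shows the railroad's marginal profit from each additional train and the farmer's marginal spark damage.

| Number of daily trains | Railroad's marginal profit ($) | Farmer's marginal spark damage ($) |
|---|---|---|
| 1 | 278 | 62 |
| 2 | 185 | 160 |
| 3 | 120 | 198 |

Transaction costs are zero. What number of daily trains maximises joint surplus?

Bargaining reaches the level where marginal profit last exceeds marginal spark damage.
That holds through level 2 (185 ≥ 160) but not at 3 (120 < 198).

2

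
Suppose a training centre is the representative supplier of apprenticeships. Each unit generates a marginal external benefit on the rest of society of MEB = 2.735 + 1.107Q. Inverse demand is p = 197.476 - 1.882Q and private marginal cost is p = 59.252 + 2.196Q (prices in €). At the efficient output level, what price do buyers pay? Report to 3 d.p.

Social marginal cost = private MC − MEB = 56.517 + 1.089Q.
Set SMC = demand: 56.517 + 1.089Q = 197.476 - 1.882Q → Q* = 47.4450.
Consumer price on the demand curve at Q*: 197.476 − 1.882×47.4450 = 108.1845.

P = €108.185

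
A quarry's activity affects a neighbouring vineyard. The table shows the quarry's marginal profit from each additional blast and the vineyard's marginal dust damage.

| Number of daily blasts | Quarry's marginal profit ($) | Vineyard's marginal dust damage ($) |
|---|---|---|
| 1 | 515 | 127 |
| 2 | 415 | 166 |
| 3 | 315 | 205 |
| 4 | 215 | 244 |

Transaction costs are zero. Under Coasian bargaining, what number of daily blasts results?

3

Bargaining reaches the level where marginal profit last exceeds marginal dust damage.
That holds through level 3 (315 ≥ 205) but not at 4 (215 < 244).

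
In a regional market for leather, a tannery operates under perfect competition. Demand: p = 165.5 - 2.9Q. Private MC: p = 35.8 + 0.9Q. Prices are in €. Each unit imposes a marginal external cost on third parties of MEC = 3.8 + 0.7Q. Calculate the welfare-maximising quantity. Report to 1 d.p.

Social marginal cost = private MC + MEC = 39.6 + 1.6Q.
Set SMC = demand: 39.6 + 1.6Q = 165.5 - 2.9Q → Q* = 27.9778.

Q* = 28.0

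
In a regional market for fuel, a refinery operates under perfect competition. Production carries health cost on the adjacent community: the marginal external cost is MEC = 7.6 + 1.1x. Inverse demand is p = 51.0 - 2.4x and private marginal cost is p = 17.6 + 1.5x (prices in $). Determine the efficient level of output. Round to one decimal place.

Social marginal cost = private MC + MEC = 25.2 + 2.6x.
Set SMC = demand: 25.2 + 2.6x = 51.0 - 2.4x → x* = 5.1600.

x* = 5.2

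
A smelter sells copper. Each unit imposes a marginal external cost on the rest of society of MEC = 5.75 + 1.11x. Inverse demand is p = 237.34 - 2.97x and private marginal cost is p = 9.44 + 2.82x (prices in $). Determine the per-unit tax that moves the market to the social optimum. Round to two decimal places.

Social marginal cost = private MC + MEC = 15.19 + 3.93x.
Set SMC = demand: 15.19 + 3.93x = 237.34 - 2.97x → x* = 32.1957.
The Pigouvian tax equals MEC at x*: 5.75 + 1.11×32.1957 = 41.4872.

tax = $41.49 per unit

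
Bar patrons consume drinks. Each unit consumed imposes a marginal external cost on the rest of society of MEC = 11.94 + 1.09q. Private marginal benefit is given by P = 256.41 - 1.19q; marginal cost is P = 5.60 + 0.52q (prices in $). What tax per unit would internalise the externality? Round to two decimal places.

tax = $104.93 per unit

Social marginal benefit = demand − MEC = 244.47 - 2.28q.
Set SMB = MC: 244.47 - 2.28q = 5.60 + 0.52q → q* = 85.3107.
The Pigouvian tax equals MEC at q*: 11.94 + 1.09×85.3107 = 104.9287.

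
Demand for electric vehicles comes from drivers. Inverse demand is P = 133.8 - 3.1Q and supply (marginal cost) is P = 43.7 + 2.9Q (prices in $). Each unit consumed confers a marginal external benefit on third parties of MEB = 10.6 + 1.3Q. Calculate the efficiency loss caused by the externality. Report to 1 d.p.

Market equilibrium (private): 43.7 + 2.9Q = 133.8 - 3.1Q → Q_m = 15.0167.
Social marginal benefit = demand + MEB = 144.4 - 1.8Q.
Set SMB = MC: 144.4 - 1.8Q = 43.7 + 2.9Q → Q* = 21.4255.
Between Q* and Q_m the wedge SMB − MC runs linearly from 0 to MEB(Q_m), so the loss is a triangle.
DWL = ½ × 6.4088 × 30.1217 = 96.5220.

DWL = $96.5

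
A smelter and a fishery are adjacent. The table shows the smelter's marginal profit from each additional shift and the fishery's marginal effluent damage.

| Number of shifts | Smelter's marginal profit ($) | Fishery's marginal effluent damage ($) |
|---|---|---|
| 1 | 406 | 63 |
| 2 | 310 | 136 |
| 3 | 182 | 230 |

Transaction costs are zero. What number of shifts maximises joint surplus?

Bargaining reaches the level where marginal profit last exceeds marginal effluent damage.
That holds through level 2 (310 ≥ 136) but not at 3 (182 < 230).

2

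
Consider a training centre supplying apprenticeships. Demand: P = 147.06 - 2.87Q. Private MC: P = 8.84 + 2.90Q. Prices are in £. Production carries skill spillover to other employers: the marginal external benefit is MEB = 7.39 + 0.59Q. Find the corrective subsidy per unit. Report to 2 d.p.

subsidy = £23.97 per unit

Social marginal cost = private MC − MEB = 1.45 + 2.31Q.
Set SMC = demand: 1.45 + 2.31Q = 147.06 - 2.87Q → Q* = 28.1100.
The Pigouvian subsidy equals MEB at Q*: 7.39 + 0.59×28.1100 = 23.9749.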